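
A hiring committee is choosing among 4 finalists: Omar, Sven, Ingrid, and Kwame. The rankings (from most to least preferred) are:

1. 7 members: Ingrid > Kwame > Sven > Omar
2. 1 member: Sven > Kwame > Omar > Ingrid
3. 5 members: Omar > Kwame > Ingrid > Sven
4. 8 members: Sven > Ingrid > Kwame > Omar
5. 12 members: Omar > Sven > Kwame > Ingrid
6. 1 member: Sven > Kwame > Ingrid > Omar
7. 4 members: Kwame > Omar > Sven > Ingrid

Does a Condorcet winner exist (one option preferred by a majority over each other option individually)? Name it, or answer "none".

none

Checking pairwise contests:
Kwame beats Omar 21–17.
Omar beats Sven 21–17.
Omar beats Ingrid 22–16.
Sven beats Kwame 22–16.
Every option loses at least one head-to-head, so there is no Condorcet winner.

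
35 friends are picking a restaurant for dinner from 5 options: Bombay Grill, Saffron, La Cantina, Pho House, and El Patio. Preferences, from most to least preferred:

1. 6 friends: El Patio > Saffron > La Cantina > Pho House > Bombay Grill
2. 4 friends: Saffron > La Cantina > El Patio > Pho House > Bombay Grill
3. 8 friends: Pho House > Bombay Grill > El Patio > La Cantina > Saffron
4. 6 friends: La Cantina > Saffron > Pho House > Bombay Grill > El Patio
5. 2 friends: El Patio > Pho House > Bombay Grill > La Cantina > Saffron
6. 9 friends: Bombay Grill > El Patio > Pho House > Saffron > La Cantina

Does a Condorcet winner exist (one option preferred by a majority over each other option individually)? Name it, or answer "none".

none

Checking pairwise contests:
Pho House beats Bombay Grill 26–9.
Bombay Grill beats Saffron 19–16.
Bombay Grill beats La Cantina 19–16.
El Patio beats Pho House 21–14.
Bombay Grill beats El Patio 23–12.
Every option loses at least one head-to-head, so there is no Condorcet winner.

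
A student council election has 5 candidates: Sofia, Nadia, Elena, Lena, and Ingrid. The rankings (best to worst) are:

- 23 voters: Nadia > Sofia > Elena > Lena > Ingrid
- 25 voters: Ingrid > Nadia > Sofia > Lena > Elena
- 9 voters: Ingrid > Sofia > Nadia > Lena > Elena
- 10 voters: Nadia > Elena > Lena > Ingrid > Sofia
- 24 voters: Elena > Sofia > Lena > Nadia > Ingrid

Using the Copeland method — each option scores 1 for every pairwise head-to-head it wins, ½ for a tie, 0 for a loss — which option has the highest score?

Sofia: beats Elena, Lena, and Ingrid; loses to Nadia → score 3.
Nadia: beats Sofia, Elena, Lena, and Ingrid → score 4.
Elena: beats Lena and Ingrid; loses to Sofia and Nadia → score 2.
Lena: beats Ingrid; loses to Sofia, Nadia, and Elena → score 1.
Ingrid: loses to Sofia, Nadia, Elena, and Lena → score 0.
Nadia has the best pairwise record.

Nadia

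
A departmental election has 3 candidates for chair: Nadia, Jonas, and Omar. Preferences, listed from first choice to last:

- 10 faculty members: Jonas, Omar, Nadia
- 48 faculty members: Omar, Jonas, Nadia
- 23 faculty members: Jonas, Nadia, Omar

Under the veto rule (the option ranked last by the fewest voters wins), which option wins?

Last-place votes: Nadia 58, Jonas 0, Omar 23.
Jonas is ranked last by the fewest voters, so Jonas wins.

Jonas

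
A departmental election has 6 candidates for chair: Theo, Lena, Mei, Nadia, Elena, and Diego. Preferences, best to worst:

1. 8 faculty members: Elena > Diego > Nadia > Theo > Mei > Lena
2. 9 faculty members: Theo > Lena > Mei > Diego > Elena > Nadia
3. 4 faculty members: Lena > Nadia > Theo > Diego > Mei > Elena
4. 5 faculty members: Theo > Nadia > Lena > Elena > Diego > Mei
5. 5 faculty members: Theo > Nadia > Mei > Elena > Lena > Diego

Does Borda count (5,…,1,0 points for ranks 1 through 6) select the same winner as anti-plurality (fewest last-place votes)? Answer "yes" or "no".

yes

Borda — scores: Theo 123, Lena 76, Mei 54, Nadia 80, Elena 69, Diego 63. Winner: Theo.
Anti-plurality — last-place votes: Theo 0, Lena 8, Mei 5, Nadia 9, Elena 4, Diego 5. Winner: Theo.
The two methods agree.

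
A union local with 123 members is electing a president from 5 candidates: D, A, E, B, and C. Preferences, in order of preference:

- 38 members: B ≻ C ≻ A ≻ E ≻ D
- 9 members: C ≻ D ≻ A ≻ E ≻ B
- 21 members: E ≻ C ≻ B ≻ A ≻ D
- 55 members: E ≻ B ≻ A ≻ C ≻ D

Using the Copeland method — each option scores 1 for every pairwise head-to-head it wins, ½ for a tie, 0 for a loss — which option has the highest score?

E

D: loses to A, E, B, and C → score 0.
A: beats D; loses to E, B, and C → score 1.
E: beats D, A, B, and C → score 4.
B: beats D, A, and C; loses to E → score 3.
C: beats D and A; loses to E and B → score 2.
E has the best pairwise record.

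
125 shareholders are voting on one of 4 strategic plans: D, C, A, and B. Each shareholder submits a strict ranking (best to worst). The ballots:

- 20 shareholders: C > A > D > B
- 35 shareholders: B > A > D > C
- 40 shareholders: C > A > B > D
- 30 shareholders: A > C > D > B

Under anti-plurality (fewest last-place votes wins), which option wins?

A

Last-place votes: D 40, C 35, A 0, B 50.
A is ranked last by the fewest voters, so A wins.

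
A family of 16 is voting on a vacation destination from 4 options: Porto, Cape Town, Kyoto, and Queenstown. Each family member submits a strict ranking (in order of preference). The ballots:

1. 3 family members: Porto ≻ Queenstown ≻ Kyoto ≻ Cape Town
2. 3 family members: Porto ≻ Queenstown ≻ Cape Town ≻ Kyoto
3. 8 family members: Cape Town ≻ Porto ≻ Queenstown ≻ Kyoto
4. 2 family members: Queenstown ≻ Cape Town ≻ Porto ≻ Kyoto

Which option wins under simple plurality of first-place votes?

Cape Town

First-place votes: Porto 6, Cape Town 8, Kyoto 0, Queenstown 2.
Cape Town has the most first-place votes.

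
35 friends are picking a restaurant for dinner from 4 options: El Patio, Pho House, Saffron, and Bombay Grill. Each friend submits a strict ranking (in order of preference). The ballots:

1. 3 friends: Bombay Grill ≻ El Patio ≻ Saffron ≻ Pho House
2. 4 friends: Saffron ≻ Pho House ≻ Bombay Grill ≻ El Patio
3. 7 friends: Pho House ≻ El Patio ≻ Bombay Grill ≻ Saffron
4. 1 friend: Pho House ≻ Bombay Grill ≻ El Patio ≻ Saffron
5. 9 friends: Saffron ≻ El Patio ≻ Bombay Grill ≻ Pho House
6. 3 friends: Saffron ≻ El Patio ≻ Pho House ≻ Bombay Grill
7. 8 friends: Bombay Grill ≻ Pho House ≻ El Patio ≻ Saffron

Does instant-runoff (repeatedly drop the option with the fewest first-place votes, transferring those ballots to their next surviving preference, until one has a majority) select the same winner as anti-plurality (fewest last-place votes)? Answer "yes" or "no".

yes

Instant-runoff — R1 El Patio 0, Pho House 8, Saffron 16, Bombay Grill 11 (El Patio out); R2 Pho House 8, Saffron 16, Bombay Grill 11 (Pho House out); R3 Saffron 16, Bombay Grill 19 (Bombay Grill winner). Winner: Bombay Grill.
Anti-plurality — last-place votes: El Patio 4, Pho House 12, Saffron 16, Bombay Grill 3. Winner: Bombay Grill.
The two methods agree.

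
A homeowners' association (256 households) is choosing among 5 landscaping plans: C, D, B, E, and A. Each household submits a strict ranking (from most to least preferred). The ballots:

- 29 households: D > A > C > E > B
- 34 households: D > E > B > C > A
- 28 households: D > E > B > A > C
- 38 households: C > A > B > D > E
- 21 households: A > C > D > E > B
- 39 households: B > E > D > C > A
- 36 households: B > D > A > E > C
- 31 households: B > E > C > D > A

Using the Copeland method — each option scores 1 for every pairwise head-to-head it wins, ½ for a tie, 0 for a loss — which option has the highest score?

C: beats A; loses to D, B, and E → score 1.
D: beats C, E, and A; loses to B → score 3.
B: beats C, D, E, and A → score 4.
E: beats C and A; loses to D and B → score 2.
A: loses to C, D, B, and E → score 0.
B has the best pairwise record.

B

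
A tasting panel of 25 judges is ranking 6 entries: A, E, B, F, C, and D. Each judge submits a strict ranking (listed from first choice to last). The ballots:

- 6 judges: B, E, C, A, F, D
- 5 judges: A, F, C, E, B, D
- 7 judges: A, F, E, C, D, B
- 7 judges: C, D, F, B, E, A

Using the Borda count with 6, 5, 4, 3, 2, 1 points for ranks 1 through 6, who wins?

A: 6·3 + 5·6 + 7·6 + 7·1 = 97
E: 6·5 + 5·3 + 7·4 + 7·2 = 87
B: 6·6 + 5·2 + 7·1 + 7·3 = 74
F: 6·2 + 5·5 + 7·5 + 7·4 = 100
C: 6·4 + 5·4 + 7·3 + 7·6 = 107
D: 6·1 + 5·1 + 7·2 + 7·5 = 60
C has the highest Borda score (107).

C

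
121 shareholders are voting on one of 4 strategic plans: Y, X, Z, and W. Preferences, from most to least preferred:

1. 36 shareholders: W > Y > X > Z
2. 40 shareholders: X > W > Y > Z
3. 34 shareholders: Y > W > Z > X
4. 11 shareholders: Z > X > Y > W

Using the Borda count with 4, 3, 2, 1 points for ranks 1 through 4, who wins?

Y: 36·3 + 40·2 + 34·4 + 11·2 = 346
X: 36·2 + 40·4 + 34·1 + 11·3 = 299
Z: 36·1 + 40·1 + 34·2 + 11·4 = 188
W: 36·4 + 40·3 + 34·3 + 11·1 = 377
W has the highest Borda score (377).

W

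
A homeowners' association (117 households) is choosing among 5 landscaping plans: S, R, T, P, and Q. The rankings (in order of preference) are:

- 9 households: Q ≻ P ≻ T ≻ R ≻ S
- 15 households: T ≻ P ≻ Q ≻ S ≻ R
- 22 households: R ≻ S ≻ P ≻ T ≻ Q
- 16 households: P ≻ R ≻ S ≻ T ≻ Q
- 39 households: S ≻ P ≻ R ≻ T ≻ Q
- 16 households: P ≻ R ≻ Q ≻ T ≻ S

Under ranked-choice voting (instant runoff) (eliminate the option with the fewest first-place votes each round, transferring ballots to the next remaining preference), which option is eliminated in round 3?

Round 1: S 39, R 22, T 15, P 32, Q 9. Eliminate Q.
Round 2: S 39, R 22, T 15, P 41. Eliminate T.
Round 3: S 39, R 22, P 56. Eliminate R.

R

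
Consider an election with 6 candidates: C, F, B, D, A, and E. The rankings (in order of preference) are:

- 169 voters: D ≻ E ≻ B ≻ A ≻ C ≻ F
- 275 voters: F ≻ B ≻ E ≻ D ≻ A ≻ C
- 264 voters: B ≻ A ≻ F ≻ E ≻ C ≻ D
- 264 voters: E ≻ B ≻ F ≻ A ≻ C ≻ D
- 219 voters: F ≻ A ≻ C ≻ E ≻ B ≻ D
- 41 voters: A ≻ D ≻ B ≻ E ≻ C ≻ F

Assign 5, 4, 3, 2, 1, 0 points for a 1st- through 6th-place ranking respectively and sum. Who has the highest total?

B

C: 169·1 + 275·0 + 264·1 + 264·1 + 219·3 + 41·1 = 1395
F: 169·0 + 275·5 + 264·3 + 264·3 + 219·5 + 41·0 = 4054
B: 169·3 + 275·4 + 264·5 + 264·4 + 219·1 + 41·3 = 4325
D: 169·5 + 275·2 + 264·0 + 264·0 + 219·0 + 41·4 = 1559
A: 169·2 + 275·1 + 264·4 + 264·2 + 219·4 + 41·5 = 3278
E: 169·4 + 275·3 + 264·2 + 264·5 + 219·2 + 41·2 = 3869
B has the highest Borda score (4325).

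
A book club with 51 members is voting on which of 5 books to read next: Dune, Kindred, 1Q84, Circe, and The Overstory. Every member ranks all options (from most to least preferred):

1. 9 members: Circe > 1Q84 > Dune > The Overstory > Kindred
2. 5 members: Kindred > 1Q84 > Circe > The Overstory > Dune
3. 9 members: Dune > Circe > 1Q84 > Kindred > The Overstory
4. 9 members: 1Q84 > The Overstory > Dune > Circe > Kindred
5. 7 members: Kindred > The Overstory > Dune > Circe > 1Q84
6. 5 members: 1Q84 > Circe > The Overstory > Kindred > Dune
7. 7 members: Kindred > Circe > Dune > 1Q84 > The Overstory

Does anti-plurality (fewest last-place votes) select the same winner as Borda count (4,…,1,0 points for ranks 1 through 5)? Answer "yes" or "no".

Anti-plurality — last-place votes: Dune 10, Kindred 18, 1Q84 7, Circe 0, The Overstory 16. Winner: Circe.
Borda — scores: Dune 100, Kindred 90, 1Q84 123, Circe 125, The Overstory 72. Winner: Circe.
The two methods agree.

yes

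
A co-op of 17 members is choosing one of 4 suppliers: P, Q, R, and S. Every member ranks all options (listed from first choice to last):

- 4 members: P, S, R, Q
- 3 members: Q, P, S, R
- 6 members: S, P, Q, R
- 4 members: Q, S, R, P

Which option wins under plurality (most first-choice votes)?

Q

First-place votes: P 4, Q 7, R 0, S 6.
Q has the most first-place votes.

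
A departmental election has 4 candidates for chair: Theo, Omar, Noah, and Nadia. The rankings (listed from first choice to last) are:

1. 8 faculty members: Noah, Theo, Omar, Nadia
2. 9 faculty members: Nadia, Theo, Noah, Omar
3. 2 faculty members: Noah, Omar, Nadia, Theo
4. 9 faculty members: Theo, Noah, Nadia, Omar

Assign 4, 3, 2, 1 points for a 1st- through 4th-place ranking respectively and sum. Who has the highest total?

Theo: 8·3 + 9·3 + 2·1 + 9·4 = 89
Omar: 8·2 + 9·1 + 2·3 + 9·1 = 40
Noah: 8·4 + 9·2 + 2·4 + 9·3 = 85
Nadia: 8·1 + 9·4 + 2·2 + 9·2 = 66
Theo has the highest Borda score (89).

Theo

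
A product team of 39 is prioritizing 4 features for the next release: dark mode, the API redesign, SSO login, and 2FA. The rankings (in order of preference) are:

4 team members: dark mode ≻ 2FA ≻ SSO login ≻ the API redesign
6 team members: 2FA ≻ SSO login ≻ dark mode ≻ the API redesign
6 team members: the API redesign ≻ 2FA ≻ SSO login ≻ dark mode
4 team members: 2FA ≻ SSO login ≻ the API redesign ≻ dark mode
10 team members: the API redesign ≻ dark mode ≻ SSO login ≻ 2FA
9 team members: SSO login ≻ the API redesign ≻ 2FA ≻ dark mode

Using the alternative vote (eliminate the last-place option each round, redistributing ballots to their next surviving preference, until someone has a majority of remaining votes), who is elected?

Round 1: dark mode 4, the API redesign 16, SSO login 9, 2FA 10. Eliminate dark mode.
Round 2: the API redesign 16, SSO login 9, 2FA 14. Eliminate SSO login.
Round 3: the API redesign 25, 2FA 14. The API redesign has a majority.

the API redesign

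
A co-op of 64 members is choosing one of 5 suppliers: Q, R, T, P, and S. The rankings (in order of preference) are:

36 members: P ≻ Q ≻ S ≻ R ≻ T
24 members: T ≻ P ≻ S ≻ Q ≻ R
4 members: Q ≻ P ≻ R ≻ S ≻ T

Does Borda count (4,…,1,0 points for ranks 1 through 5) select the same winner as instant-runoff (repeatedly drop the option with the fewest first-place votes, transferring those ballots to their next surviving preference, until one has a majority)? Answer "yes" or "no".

yes

Borda — scores: Q 148, R 44, T 96, P 228, S 124. Winner: P.
Instant-runoff — R1 Q 4, R 0, T 24, P 36, S 0 (P winner). Winner: P.
The two methods agree.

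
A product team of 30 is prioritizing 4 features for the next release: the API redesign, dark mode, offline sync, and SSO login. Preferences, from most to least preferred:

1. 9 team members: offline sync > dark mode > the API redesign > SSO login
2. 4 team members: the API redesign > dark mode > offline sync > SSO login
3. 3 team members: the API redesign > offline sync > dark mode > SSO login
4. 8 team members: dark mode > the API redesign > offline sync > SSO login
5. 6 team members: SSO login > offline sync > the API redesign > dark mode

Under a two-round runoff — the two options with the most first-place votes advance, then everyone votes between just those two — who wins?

Round 1 first-place votes: the API redesign 7, dark mode 8, offline sync 9, SSO login 6.
offline sync and dark mode advance.
Runoff: offline sync is preferred to dark mode by 18 voters; dark mode by 12.
offline sync wins the runoff.

offline sync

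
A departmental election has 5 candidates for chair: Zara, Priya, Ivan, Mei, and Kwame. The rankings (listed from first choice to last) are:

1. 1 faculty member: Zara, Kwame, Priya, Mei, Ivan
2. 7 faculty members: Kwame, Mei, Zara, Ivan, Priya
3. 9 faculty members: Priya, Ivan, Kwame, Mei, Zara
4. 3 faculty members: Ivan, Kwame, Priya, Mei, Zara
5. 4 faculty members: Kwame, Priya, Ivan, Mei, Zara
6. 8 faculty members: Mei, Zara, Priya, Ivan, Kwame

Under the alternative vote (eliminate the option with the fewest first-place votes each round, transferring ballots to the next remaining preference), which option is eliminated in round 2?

Ivan

Round 1: Zara 1, Priya 9, Ivan 3, Mei 8, Kwame 11. Eliminate Zara.
Round 2: Priya 9, Ivan 3, Mei 8, Kwame 12. Eliminate Ivan.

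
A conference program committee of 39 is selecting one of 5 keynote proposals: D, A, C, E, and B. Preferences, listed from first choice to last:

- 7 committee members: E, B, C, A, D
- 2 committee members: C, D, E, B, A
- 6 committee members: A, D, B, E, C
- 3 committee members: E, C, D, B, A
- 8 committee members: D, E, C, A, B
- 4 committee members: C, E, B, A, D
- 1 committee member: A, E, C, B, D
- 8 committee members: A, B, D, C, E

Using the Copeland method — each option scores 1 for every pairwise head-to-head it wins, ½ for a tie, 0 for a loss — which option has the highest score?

E

D: beats C and E; loses to A and B → score 2.
A: beats D and B; loses to C and E → score 2.
C: beats A; loses to D, E, and B → score 1.
E: beats A, C, and B; loses to D → score 3.
B: beats D and C; loses to A and E → score 2.
E has the best pairwise record.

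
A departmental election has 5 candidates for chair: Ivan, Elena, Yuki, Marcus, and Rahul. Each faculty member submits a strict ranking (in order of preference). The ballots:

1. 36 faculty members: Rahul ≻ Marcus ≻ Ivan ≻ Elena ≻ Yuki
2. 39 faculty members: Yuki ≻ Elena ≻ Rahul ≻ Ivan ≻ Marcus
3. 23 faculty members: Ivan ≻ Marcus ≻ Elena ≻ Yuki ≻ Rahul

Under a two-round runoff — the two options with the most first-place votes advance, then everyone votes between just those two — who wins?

Yuki

Round 1 first-place votes: Ivan 23, Elena 0, Yuki 39, Marcus 0, Rahul 36.
Yuki and Rahul advance.
Runoff: Yuki is preferred to Rahul by 62 voters; Rahul by 36.
Yuki wins the runoff.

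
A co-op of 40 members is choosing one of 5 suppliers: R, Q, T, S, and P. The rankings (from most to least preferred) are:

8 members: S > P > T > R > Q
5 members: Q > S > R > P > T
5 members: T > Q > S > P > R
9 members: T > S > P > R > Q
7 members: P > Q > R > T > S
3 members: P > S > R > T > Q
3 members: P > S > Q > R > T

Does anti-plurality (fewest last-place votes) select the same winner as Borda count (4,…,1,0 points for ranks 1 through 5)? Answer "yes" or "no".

yes

Anti-plurality — last-place votes: R 5, Q 20, T 8, S 7, P 0. Winner: P.
Borda — scores: R 50, Q 62, T 82, S 102, P 104. Winner: P.
The two methods agree.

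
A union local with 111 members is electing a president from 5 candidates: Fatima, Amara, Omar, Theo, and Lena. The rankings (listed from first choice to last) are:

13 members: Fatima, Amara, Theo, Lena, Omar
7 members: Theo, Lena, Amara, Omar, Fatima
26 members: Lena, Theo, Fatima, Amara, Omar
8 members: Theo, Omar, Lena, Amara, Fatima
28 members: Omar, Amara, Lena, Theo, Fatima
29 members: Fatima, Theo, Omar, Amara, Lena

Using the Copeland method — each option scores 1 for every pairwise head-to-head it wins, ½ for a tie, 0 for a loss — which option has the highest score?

Fatima: beats Amara and Omar; loses to Theo and Lena → score 2.
Amara: beats Lena; loses to Fatima, Omar, and Theo → score 1.
Omar: beats Amara and Lena; loses to Fatima and Theo → score 2.
Theo: beats Fatima, Amara, Omar, and Lena → score 4.
Lena: beats Fatima; loses to Amara, Omar, and Theo → score 1.
Theo has the best pairwise record.

Theo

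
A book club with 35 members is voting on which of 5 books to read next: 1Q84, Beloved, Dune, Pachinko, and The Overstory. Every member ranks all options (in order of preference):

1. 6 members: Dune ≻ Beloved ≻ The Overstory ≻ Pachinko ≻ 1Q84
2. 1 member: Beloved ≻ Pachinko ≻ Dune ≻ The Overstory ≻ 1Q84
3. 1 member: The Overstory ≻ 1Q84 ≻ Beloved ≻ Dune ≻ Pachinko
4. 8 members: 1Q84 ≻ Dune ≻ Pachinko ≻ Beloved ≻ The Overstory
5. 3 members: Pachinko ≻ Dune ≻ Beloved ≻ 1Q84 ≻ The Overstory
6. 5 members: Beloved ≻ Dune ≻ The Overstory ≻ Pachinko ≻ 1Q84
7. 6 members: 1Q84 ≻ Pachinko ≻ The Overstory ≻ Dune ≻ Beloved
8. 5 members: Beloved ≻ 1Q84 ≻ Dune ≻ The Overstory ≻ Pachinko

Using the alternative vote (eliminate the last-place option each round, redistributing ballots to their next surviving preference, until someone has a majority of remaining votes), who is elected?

Beloved

Round 1: 1Q84 14, Beloved 11, Dune 6, Pachinko 3, The Overstory 1. Eliminate The Overstory.
Round 2: 1Q84 15, Beloved 11, Dune 6, Pachinko 3. Eliminate Pachinko.
Round 3: 1Q84 15, Beloved 11, Dune 9. Eliminate Dune.
Round 4: 1Q84 15, Beloved 20. Beloved has a majority.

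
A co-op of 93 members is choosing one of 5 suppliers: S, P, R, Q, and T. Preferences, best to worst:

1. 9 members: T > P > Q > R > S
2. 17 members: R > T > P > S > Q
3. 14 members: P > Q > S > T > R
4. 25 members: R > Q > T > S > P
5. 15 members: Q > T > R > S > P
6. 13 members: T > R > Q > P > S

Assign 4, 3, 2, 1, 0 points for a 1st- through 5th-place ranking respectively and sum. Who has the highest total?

S: 9·0 + 17·1 + 14·2 + 25·1 + 15·1 + 13·0 = 85
P: 9·3 + 17·2 + 14·4 + 25·0 + 15·0 + 13·1 = 130
R: 9·1 + 17·4 + 14·0 + 25·4 + 15·2 + 13·3 = 246
Q: 9·2 + 17·0 + 14·3 + 25·3 + 15·4 + 13·2 = 221
T: 9·4 + 17·3 + 14·1 + 25·2 + 15·3 + 13·4 = 248
T has the highest Borda score (248).

T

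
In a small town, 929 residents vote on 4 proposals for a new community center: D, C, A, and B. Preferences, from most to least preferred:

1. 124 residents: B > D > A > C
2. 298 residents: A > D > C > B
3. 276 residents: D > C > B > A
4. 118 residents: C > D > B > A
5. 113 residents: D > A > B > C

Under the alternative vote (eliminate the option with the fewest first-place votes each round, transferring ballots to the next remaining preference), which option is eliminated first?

Round 1: D 389, C 118, A 298, B 124. Eliminate C.

C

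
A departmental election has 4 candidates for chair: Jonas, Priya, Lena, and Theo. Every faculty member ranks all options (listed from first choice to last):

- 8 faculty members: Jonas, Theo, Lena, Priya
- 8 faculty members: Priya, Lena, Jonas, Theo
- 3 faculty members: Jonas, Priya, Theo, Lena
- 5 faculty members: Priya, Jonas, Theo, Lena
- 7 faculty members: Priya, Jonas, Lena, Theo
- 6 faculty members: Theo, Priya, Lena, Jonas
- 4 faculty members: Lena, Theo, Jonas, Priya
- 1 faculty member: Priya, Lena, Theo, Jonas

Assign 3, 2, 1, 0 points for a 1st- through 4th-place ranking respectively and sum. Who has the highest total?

Priya

Jonas: 8·3 + 8·1 + 3·3 + 5·2 + 7·2 + 6·0 + 4·1 + 1·0 = 69
Priya: 8·0 + 8·3 + 3·2 + 5·3 + 7·3 + 6·2 + 4·0 + 1·3 = 81
Lena: 8·1 + 8·2 + 3·0 + 5·0 + 7·1 + 6·1 + 4·3 + 1·2 = 51
Theo: 8·2 + 8·0 + 3·1 + 5·1 + 7·0 + 6·3 + 4·2 + 1·1 = 51
Priya has the highest Borda score (81).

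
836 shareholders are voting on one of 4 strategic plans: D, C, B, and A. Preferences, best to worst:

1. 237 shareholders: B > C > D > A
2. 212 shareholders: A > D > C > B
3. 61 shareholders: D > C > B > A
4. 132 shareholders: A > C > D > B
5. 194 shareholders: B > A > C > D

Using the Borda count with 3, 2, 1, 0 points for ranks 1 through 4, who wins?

A

D: 237·1 + 212·2 + 61·3 + 132·1 + 194·0 = 976
C: 237·2 + 212·1 + 61·2 + 132·2 + 194·1 = 1266
B: 237·3 + 212·0 + 61·1 + 132·0 + 194·3 = 1354
A: 237·0 + 212·3 + 61·0 + 132·3 + 194·2 = 1420
A has the highest Borda score (1420).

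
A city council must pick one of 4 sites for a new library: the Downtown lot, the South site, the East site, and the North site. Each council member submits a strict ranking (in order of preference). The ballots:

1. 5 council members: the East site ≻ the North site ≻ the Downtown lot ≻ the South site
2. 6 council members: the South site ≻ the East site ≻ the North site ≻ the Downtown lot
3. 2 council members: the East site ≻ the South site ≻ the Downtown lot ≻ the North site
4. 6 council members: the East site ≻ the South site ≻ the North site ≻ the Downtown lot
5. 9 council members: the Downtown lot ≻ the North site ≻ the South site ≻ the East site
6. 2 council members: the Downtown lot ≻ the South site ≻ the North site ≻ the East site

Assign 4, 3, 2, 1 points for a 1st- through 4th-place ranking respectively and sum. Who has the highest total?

the Downtown lot: 5·2 + 6·1 + 2·2 + 6·1 + 9·4 + 2·4 = 70
the South site: 5·1 + 6·4 + 2·3 + 6·3 + 9·2 + 2·3 = 77
the East site: 5·4 + 6·3 + 2·4 + 6·4 + 9·1 + 2·1 = 81
the North site: 5·3 + 6·2 + 2·1 + 6·2 + 9·3 + 2·2 = 72
the East site has the highest Borda score (81).

the East site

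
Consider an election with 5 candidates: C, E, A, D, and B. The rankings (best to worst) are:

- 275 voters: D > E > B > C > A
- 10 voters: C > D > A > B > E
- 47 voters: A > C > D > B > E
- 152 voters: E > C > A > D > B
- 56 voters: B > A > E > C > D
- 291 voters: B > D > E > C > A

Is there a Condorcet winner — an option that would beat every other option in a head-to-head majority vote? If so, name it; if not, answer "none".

D

D vs C: 566–265 for D.
D vs E: 623–208 for D.
D vs A: 576–255 for D.
D vs B: 484–347 for D.
D beats every other option head-to-head.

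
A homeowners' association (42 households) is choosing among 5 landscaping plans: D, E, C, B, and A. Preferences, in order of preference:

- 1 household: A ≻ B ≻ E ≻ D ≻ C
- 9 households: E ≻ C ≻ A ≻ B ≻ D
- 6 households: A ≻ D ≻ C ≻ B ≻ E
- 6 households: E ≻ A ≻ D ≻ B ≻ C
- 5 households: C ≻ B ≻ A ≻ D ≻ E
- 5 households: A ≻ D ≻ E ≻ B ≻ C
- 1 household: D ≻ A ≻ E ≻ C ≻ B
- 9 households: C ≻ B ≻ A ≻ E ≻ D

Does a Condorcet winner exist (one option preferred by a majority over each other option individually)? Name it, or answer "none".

none

Checking pairwise contests:
E beats D 25–17.
A beats E 27–15.
E beats C 22–20.
C beats B 30–12.
C beats A 23–19.
Every option loses at least one head-to-head, so there is no Condorcet winner.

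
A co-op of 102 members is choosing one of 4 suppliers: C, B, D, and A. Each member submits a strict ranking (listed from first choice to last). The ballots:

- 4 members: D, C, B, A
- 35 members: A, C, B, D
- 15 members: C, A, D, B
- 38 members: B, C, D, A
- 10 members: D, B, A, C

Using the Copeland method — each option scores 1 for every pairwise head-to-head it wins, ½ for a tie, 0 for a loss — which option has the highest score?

C: beats B, D, and A → score 3.
B: beats D and A; loses to C → score 2.
D: beats A; loses to C and B → score 1.
A: loses to C, B, and D → score 0.
C has the best pairwise record.

C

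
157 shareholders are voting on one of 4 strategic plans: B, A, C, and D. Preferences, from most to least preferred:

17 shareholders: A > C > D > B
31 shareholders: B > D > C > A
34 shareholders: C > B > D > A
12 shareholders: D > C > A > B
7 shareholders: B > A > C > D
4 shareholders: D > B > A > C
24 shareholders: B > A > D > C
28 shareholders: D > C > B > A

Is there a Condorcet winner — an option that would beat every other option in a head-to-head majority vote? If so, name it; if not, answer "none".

Checking pairwise contests:
C beats B 91–66.
B beats A 128–29.
D beats C 99–58.
B beats D 96–61.
Every option loses at least one head-to-head, so there is no Condorcet winner.

none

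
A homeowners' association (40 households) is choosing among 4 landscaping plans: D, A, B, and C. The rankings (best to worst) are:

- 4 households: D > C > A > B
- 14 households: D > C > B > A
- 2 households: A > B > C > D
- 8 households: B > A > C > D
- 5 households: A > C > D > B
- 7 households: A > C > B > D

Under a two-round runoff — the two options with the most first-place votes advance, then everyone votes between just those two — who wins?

Round 1 first-place votes: D 18, A 14, B 8, C 0.
D and A advance.
Runoff: D is preferred to A by 18 voters; A by 22.
A wins the runoff.

A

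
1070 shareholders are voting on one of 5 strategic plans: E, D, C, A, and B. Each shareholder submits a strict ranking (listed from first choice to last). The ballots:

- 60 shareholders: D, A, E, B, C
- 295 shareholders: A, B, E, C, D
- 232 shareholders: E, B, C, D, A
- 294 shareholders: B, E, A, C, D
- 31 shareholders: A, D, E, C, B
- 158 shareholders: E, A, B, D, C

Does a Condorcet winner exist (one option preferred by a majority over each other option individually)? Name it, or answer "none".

Checking pairwise contests:
B beats E 589–481.
E beats D 979–91.
E beats C 1070–0.
E beats A 684–386.
A beats B 544–526.
Every option loses at least one head-to-head, so there is no Condorcet winner.

none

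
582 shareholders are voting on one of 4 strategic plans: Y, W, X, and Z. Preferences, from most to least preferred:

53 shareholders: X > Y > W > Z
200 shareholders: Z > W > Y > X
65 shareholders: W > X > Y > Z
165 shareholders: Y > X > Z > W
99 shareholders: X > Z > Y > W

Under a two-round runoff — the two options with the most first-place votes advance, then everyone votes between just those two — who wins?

Round 1 first-place votes: Y 165, W 65, X 152, Z 200.
Z and Y advance.
Runoff: Z is preferred to Y by 299 voters; Y by 283.
Z wins the runoff.

Z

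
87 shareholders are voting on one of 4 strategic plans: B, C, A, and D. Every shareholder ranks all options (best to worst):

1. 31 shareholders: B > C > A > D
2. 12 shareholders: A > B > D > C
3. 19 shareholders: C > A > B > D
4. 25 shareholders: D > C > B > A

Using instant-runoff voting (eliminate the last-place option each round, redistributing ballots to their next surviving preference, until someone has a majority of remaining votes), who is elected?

B

Round 1: B 31, C 19, A 12, D 25. Eliminate A.
Round 2: B 43, C 19, D 25. Eliminate C.
Round 3: B 62, D 25. B has a majority.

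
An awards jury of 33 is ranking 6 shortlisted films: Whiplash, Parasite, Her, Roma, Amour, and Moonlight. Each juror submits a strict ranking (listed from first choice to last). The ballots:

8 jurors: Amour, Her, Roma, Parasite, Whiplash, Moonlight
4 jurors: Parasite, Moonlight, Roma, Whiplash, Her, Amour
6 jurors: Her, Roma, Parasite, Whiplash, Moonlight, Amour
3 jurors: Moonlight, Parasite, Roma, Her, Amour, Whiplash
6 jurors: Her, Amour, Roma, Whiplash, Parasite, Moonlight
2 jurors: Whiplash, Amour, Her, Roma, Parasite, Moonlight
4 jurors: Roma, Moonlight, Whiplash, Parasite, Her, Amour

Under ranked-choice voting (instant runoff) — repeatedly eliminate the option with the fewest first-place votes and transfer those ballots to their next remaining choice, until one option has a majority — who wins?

Her

Round 1: Whiplash 2, Parasite 4, Her 12, Roma 4, Amour 8, Moonlight 3. Eliminate Whiplash.
Round 2: Parasite 4, Her 12, Roma 4, Amour 10, Moonlight 3. Eliminate Moonlight.
Round 3: Parasite 7, Her 12, Roma 4, Amour 10. Eliminate Roma.
Round 4: Parasite 11, Her 12, Amour 10. Eliminate Amour.
Round 5: Parasite 11, Her 22. Her has a majority.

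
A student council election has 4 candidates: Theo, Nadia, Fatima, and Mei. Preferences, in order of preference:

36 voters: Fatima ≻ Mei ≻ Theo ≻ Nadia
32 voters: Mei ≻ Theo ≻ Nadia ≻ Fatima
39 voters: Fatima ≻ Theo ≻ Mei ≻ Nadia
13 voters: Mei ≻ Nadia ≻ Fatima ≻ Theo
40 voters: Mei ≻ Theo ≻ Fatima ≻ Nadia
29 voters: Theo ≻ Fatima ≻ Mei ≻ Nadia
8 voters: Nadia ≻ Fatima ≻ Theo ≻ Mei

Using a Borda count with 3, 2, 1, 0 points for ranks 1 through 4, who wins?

Theo: 36·1 + 32·2 + 39·2 + 13·0 + 40·2 + 29·3 + 8·1 = 353
Nadia: 36·0 + 32·1 + 39·0 + 13·2 + 40·0 + 29·0 + 8·3 = 82
Fatima: 36·3 + 32·0 + 39·3 + 13·1 + 40·1 + 29·2 + 8·2 = 352
Mei: 36·2 + 32·3 + 39·1 + 13·3 + 40·3 + 29·1 + 8·0 = 395
Mei has the highest Borda score (395).

Mei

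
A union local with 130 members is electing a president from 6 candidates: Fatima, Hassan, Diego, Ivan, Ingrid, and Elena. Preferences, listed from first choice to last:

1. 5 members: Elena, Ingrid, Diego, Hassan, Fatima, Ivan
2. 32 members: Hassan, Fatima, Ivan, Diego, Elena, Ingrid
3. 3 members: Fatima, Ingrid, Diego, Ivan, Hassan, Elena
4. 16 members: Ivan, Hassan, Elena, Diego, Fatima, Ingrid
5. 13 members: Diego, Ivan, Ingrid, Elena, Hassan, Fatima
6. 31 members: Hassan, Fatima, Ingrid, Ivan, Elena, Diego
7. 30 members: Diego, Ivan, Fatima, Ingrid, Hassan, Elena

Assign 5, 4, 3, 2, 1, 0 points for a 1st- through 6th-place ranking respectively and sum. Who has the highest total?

Hassan

Fatima: 5·1 + 32·4 + 3·5 + 16·1 + 13·0 + 31·4 + 30·3 = 378
Hassan: 5·2 + 32·5 + 3·1 + 16·4 + 13·1 + 31·5 + 30·1 = 435
Diego: 5·3 + 32·2 + 3·3 + 16·2 + 13·5 + 31·0 + 30·5 = 335
Ivan: 5·0 + 32·3 + 3·2 + 16·5 + 13·4 + 31·2 + 30·4 = 416
Ingrid: 5·4 + 32·0 + 3·4 + 16·0 + 13·3 + 31·3 + 30·2 = 224
Elena: 5·5 + 32·1 + 3·0 + 16·3 + 13·2 + 31·1 + 30·0 = 162
Hassan has the highest Borda score (435).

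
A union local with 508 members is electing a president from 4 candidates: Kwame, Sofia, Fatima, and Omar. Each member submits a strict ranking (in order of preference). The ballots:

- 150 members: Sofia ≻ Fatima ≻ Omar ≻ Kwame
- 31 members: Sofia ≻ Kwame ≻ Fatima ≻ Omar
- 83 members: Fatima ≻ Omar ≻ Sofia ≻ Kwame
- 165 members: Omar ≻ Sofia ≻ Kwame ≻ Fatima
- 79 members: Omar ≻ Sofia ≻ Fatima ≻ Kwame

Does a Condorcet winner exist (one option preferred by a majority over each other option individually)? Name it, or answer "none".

none

Checking pairwise contests:
Sofia beats Kwame 508–0.
Omar beats Sofia 327–181.
Sofia beats Fatima 425–83.
Fatima beats Omar 264–244.
Every option loses at least one head-to-head, so there is no Condorcet winner.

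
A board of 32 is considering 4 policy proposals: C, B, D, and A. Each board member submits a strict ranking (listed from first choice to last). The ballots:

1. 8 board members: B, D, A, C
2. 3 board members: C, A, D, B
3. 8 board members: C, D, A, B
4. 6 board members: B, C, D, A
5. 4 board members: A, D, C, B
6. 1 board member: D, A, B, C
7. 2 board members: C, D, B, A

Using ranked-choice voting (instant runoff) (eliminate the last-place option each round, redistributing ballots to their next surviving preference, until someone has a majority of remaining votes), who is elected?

Round 1: C 13, B 14, D 1, A 4. Eliminate D.
Round 2: C 13, B 14, A 5. Eliminate A.
Round 3: C 17, B 15. C has a majority.

C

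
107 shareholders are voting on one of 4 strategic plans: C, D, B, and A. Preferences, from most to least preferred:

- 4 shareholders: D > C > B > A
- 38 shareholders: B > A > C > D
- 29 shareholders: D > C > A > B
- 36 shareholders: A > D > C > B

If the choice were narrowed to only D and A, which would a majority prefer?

A

Voters preferring D to A: 33; preferring A to D: 74.
A wins the head-to-head.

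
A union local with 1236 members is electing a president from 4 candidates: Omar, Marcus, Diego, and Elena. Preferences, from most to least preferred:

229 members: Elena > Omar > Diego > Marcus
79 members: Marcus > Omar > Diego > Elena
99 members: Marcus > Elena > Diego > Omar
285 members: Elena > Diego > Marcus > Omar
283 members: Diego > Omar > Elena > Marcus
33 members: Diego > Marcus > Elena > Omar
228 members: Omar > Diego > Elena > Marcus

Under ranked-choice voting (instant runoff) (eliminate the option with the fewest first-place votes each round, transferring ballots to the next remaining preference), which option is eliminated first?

Round 1: Omar 228, Marcus 178, Diego 316, Elena 514. Eliminate Marcus.

Marcus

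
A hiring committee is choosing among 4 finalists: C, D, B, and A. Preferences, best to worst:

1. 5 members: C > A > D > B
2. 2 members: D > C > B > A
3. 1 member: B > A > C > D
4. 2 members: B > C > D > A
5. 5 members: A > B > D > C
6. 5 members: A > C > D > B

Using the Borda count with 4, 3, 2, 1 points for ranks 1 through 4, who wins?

C: 5·4 + 2·3 + 1·2 + 2·3 + 5·1 + 5·3 = 54
D: 5·2 + 2·4 + 1·1 + 2·2 + 5·2 + 5·2 = 43
B: 5·1 + 2·2 + 1·4 + 2·4 + 5·3 + 5·1 = 41
A: 5·3 + 2·1 + 1·3 + 2·1 + 5·4 + 5·4 = 62
A has the highest Borda score (62).

A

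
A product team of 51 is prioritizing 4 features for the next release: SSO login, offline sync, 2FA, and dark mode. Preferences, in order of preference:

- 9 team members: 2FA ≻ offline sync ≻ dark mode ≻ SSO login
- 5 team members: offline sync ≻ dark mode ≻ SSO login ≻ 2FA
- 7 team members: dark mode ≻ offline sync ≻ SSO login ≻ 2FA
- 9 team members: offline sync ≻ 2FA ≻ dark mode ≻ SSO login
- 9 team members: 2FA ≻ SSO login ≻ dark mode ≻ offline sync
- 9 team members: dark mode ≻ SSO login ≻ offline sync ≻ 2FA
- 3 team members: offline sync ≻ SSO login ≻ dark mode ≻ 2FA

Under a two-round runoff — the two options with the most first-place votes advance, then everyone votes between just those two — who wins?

offline sync

Round 1 first-place votes: SSO login 0, offline sync 17, 2FA 18, dark mode 16.
2FA and offline sync advance.
Runoff: 2FA is preferred to offline sync by 18 voters; offline sync by 33.
offline sync wins the runoff.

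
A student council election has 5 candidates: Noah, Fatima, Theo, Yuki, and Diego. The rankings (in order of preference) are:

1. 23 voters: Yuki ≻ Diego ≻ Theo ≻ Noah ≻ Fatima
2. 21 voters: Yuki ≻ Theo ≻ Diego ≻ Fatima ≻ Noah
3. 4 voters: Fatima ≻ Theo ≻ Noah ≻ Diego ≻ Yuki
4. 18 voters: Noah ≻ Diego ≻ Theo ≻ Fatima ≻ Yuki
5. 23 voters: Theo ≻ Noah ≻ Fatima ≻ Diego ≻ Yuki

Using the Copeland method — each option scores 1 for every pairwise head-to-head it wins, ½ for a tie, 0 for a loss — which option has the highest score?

Noah: beats Fatima, Yuki, and Diego; loses to Theo → score 3.
Fatima: beats Yuki; loses to Noah, Theo, and Diego → score 1.
Theo: beats Noah, Fatima, Yuki, and Diego → score 4.
Yuki: loses to Noah, Fatima, Theo, and Diego → score 0.
Diego: beats Fatima and Yuki; loses to Noah and Theo → score 2.
Theo has the best pairwise record.

Theo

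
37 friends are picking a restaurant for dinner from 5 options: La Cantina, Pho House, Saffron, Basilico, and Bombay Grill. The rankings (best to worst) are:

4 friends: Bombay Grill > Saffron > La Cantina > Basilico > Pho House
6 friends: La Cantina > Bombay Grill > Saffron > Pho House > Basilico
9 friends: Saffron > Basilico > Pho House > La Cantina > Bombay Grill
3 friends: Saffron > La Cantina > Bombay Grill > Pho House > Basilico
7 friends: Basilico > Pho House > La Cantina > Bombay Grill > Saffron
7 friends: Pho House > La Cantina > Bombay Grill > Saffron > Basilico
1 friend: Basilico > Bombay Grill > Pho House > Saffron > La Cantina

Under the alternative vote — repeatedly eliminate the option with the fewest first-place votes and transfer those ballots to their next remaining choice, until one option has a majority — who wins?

Saffron

Round 1: La Cantina 6, Pho House 7, Saffron 12, Basilico 8, Bombay Grill 4. Eliminate Bombay Grill.
Round 2: La Cantina 6, Pho House 7, Saffron 16, Basilico 8. Eliminate La Cantina.
Round 3: Pho House 7, Saffron 22, Basilico 8. Saffron has a majority.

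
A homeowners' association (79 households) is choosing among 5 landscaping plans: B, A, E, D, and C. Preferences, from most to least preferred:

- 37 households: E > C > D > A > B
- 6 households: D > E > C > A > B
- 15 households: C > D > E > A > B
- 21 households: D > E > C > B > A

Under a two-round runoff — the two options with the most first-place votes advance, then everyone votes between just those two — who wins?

D

Round 1 first-place votes: B 0, A 0, E 37, D 27, C 15.
E and D advance.
Runoff: E is preferred to D by 37 voters; D by 42.
D wins the runoff.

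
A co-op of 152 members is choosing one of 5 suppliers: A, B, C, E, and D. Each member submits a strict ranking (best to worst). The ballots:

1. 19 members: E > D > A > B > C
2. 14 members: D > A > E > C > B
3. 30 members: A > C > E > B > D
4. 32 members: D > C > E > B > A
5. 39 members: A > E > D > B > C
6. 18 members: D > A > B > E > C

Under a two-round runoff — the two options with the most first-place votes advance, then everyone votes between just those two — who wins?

Round 1 first-place votes: A 69, B 0, C 0, E 19, D 64.
A and D advance.
Runoff: A is preferred to D by 69 voters; D by 83.
D wins the runoff.

D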